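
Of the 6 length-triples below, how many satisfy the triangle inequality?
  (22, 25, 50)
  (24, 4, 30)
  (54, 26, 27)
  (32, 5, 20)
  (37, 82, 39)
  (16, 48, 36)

1

(22,25,50): 22+25 ≤ 50 → not valid
(4,24,30): 4+24 ≤ 30 → not valid
(26,27,54): 26+27 ≤ 54 → not valid
(5,20,32): 5+20 ≤ 32 → not valid
(37,39,82): 37+39 ≤ 82 → not valid
(16,36,48): 16+36 > 48 → valid
1 of the 6 triples forms a triangle.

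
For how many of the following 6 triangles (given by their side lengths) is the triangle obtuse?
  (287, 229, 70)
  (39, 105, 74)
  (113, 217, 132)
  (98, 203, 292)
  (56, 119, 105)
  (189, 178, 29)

5

(287,229,70): 70²+229² = 57341 < 82369 = 287² → obtuse
(39,105,74): 39²+74² = 6997 < 11025 = 105² → obtuse
(113,217,132): 113²+132² = 30193 < 47089 = 217² → obtuse
(98,203,292): 98²+203² = 50813 < 85264 = 292² → obtuse
(56,119,105): 56²+105² = 14161 = 119² → right
(189,178,29): 29²+178² = 32525 < 35721 = 189² → obtuse
5 of the 6 are obtuse.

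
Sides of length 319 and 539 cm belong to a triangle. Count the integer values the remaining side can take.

637

The third side lies in the open interval (220, 858).
Integers from 221 to 857 inclusive: 857 − 221 + 1 = 637.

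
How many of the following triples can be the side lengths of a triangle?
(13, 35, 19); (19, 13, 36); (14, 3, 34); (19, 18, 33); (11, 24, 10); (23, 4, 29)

1

(13,19,35): 13+19 ≤ 35 → not valid
(13,19,36): 13+19 ≤ 36 → not valid
(3,14,34): 3+14 ≤ 34 → not valid
(18,19,33): 18+19 > 33 → valid
(10,11,24): 10+11 ≤ 24 → not valid
(4,23,29): 4+23 ≤ 29 → not valid
1 of the 6 triples forms a triangle.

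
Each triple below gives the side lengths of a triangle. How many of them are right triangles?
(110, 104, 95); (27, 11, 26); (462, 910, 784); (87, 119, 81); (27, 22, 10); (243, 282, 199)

1

(110,104,95): 95²+104² = 19841 > 12100 = 110² → acute
(27,11,26): 11²+26² = 797 > 729 = 27² → acute
(462,910,784): 462²+784² = 828100 = 910² → right
(87,119,81): 81²+87² = 14130 < 14161 = 119² → obtuse
(27,22,10): 10²+22² = 584 < 729 = 27² → obtuse
(243,282,199): 199²+243² = 98650 > 79524 = 282² → acute
1 of the 6 is right.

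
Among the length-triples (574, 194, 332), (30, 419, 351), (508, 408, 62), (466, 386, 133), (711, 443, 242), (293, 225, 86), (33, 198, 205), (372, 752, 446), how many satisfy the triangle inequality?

4

(194,332,574): 194+332 ≤ 574 → not valid
(30,351,419): 30+351 ≤ 419 → not valid
(62,408,508): 62+408 ≤ 508 → not valid
(133,386,466): 133+386 > 466 → valid
(242,443,711): 242+443 ≤ 711 → not valid
(86,225,293): 86+225 > 293 → valid
(33,198,205): 33+198 > 205 → valid
(372,446,752): 372+446 > 752 → valid
4 of the 8 triples form a triangle.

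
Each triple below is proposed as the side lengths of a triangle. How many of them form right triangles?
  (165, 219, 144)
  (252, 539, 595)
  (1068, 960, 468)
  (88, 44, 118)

(165,219,144): 144²+165² = 47961 = 219² → right
(252,539,595): 252²+539² = 354025 = 595² → right
(1068,960,468): 468²+960² = 1140624 = 1068² → right
(88,44,118): 44²+88² = 9680 < 13924 = 118² → obtuse
3 of the 4 are right.

3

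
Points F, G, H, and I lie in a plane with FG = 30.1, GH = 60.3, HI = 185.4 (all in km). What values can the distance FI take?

95.0 ≤ FI ≤ 275.8 km

The maximum is all hops collinear in one direction: 30.1 + 60.3 + 185.4 = 275.8.
The longest hop is 185.4; the others sum to 90.4. Folding the others back against it leaves at least 185.4 − 90.4 = 95.0.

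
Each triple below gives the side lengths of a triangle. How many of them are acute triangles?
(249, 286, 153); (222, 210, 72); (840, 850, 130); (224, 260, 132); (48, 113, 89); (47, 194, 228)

1

(249,286,153): 153²+249² = 85410 > 81796 = 286² → acute
(222,210,72): 72²+210² = 49284 = 222² → right
(840,850,130): 130²+840² = 722500 = 850² → right
(224,260,132): 132²+224² = 67600 = 260² → right
(48,113,89): 48²+89² = 10225 < 12769 = 113² → obtuse
(47,194,228): 47²+194² = 39845 < 51984 = 228² → obtuse
1 of the 6 is acute.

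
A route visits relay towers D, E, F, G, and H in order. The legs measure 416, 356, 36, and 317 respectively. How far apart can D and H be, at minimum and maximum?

The maximum is all hops collinear in one direction: 416 + 356 + 36 + 317 = 1125.
The longest hop is 416; the others sum to 709. Since 416 ≤ 709, the path can fold back on itself completely, so the minimum distance is 0.

0 ≤ DH ≤ 1125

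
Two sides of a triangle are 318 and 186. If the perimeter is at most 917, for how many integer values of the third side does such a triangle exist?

281

Triangle inequality: 132 < x < 504. Perimeter ≤ 917 gives x ≤ 917 − 318 − 186 = 413.
So 132 < x ≤ 413; integers 133 through 413: 281 values.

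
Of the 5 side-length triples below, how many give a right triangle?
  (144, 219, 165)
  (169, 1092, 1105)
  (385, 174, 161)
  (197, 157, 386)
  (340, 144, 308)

3

(144,219,165): 144²+165² = 47961 = 219² → right
(169,1092,1105): 169²+1092² = 1221025 = 1105² → right
(385,174,161): 161+174 ≤ 385, not a triangle
(197,157,386): 157+197 ≤ 386, not a triangle
(340,144,308): 144²+308² = 115600 = 340² → right
3 of the 5 are right.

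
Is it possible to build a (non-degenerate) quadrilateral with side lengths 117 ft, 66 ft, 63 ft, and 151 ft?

Yes

A quadrilateral exists iff every side is shorter than the sum of the others — equivalently, the longest side is less than the sum of the rest.
Longest side 151 < 246 (sum of the remaining 3), so yes.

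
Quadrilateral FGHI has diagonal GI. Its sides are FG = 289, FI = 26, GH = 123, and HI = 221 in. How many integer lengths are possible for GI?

51

From triangle FGI: 263 < GI < 315.
From triangle HGI: 98 < GI < 344.
Intersection: 263 < GI < 315, so integers 264 through 314: 51 values.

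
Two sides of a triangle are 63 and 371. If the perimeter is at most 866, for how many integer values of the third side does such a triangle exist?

124

Triangle inequality: 308 < x < 434. Perimeter ≤ 866 gives x ≤ 866 − 63 − 371 = 432.
So 308 < x ≤ 432; integers 309 through 432: 124 values.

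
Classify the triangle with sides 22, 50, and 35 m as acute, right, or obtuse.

obtuse

Compare the square of the longest side to the sum of squares of the other two: 22² + 35² = 1709 < 2500 = 50².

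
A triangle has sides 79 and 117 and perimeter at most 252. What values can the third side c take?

38 < c ≤ 56

Triangle inequality alone gives 38 < c < 196.
The perimeter condition gives c ≤ 252 − 79 − 117 = 56.
Intersecting the two: 38 < c ≤ 56.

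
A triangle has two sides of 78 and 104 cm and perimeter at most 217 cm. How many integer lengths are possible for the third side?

Triangle inequality: 26 < x < 182. Perimeter ≤ 217 gives x ≤ 217 − 78 − 104 = 35.
So 26 < x ≤ 35; integers 27 through 35: 9 values.

9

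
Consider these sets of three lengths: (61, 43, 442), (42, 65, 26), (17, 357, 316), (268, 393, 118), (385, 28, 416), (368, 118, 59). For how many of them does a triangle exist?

1

(43,61,442): 43+61 ≤ 442 → not valid
(26,42,65): 26+42 > 65 → valid
(17,316,357): 17+316 ≤ 357 → not valid
(118,268,393): 118+268 ≤ 393 → not valid
(28,385,416): 28+385 ≤ 416 → not valid
(59,118,368): 59+118 ≤ 368 → not valid
1 of the 6 triples forms a triangle.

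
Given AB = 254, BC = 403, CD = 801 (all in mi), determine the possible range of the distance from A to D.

144 ≤ AD ≤ 1458 mi

The maximum is all hops collinear in one direction: 254 + 403 + 801 = 1458.
The longest hop is 801; the others sum to 657. Folding the others back against it leaves at least 801 − 657 = 144.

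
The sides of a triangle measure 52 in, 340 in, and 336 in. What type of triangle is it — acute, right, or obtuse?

Compare the square of the longest side to the sum of squares of the other two: 52² + 336² = 115600 = 340².

right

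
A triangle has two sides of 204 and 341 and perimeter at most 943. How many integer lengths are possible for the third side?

Triangle inequality: 137 < x < 545. Perimeter ≤ 943 gives x ≤ 943 − 204 − 341 = 398.
So 137 < x ≤ 398; integers 138 through 398: 261 values.

261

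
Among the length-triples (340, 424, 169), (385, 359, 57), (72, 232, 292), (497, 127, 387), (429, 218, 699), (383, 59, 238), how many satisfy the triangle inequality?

(169,340,424): 169+340 > 424 → valid
(57,359,385): 57+359 > 385 → valid
(72,232,292): 72+232 > 292 → valid
(127,387,497): 127+387 > 497 → valid
(218,429,699): 218+429 ≤ 699 → not valid
(59,238,383): 59+238 ≤ 383 → not valid
4 of the 6 triples form a triangle.

4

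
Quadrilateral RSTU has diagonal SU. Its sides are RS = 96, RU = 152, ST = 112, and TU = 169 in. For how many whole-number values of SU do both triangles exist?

190

From triangle RSU: 56 < SU < 248.
From triangle TSU: 57 < SU < 281.
Intersection: 57 < SU < 248, so integers 58 through 247: 190 values.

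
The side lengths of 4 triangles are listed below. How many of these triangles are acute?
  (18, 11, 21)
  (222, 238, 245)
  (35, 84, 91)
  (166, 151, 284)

(18,11,21): 11²+18² = 445 > 441 = 21² → acute
(222,238,245): 222²+238² = 105928 > 60025 = 245² → acute
(35,84,91): 35²+84² = 8281 = 91² → right
(166,151,284): 151²+166² = 50357 < 80656 = 284² → obtuse
2 of the 4 are acute.

2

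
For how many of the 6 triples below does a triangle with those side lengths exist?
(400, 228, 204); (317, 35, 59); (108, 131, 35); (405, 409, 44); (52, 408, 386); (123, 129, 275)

(204,228,400): 204+228 > 400 → valid
(35,59,317): 35+59 ≤ 317 → not valid
(35,108,131): 35+108 > 131 → valid
(44,405,409): 44+405 > 409 → valid
(52,386,408): 52+386 > 408 → valid
(123,129,275): 123+129 ≤ 275 → not valid
4 of the 6 triples form a triangle.

4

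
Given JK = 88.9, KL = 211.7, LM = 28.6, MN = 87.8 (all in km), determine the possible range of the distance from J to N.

The maximum is all hops collinear in one direction: 88.9 + 211.7 + 28.6 + 87.8 = 417.0.
The longest hop is 211.7; the others sum to 205.3. Folding the others back against it leaves at least 211.7 − 205.3 = 6.4.

6.4 ≤ JN ≤ 417.0 km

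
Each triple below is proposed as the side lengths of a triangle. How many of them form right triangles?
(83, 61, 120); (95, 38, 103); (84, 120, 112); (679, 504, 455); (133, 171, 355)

1

(83,61,120): 61²+83² = 10610 < 14400 = 120² → obtuse
(95,38,103): 38²+95² = 10469 < 10609 = 103² → obtuse
(84,120,112): 84²+112² = 19600 > 14400 = 120² → acute
(679,504,455): 455²+504² = 461041 = 679² → right
(133,171,355): 133+171 ≤ 355, not a triangle
1 of the 5 is right.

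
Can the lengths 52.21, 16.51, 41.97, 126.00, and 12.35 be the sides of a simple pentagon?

For a pentagon, each side must be shorter than the sum of the others.
Here the longest side is 126.00, but the remaining 4 sides sum to only 123.04.

No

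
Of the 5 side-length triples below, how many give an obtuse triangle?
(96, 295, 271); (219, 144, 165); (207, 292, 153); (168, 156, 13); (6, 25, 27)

4

(96,295,271): 96²+271² = 82657 < 87025 = 295² → obtuse
(219,144,165): 144²+165² = 47961 = 219² → right
(207,292,153): 153²+207² = 66258 < 85264 = 292² → obtuse
(168,156,13): 13²+156² = 24505 < 28224 = 168² → obtuse
(6,25,27): 6²+25² = 661 < 729 = 27² → obtuse
4 of the 5 are obtuse.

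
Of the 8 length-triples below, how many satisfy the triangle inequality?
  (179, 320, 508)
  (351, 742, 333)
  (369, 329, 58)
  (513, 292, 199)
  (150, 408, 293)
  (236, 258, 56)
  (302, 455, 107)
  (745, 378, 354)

3

(179,320,508): 179+320 ≤ 508 → not valid
(333,351,742): 333+351 ≤ 742 → not valid
(58,329,369): 58+329 > 369 → valid
(199,292,513): 199+292 ≤ 513 → not valid
(150,293,408): 150+293 > 408 → valid
(56,236,258): 56+236 > 258 → valid
(107,302,455): 107+302 ≤ 455 → not valid
(354,378,745): 354+378 ≤ 745 → not valid
3 of the 8 triples form a triangle.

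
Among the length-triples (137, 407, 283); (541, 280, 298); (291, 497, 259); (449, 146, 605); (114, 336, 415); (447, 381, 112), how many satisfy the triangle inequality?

(137,283,407): 137+283 > 407 → valid
(280,298,541): 280+298 > 541 → valid
(259,291,497): 259+291 > 497 → valid
(146,449,605): 146+449 ≤ 605 → not valid
(114,336,415): 114+336 > 415 → valid
(112,381,447): 112+381 > 447 → valid
5 of the 6 triples form a triangle.

5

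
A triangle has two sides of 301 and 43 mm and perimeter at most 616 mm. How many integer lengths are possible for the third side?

Triangle inequality: 258 < x < 344. Perimeter ≤ 616 gives x ≤ 616 − 301 − 43 = 272.
So 258 < x ≤ 272; integers 259 through 272: 14 values.

14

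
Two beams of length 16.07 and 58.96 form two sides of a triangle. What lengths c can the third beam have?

42.89 < c < 75.03

By the triangle inequality, c must be less than 16.07 + 58.96 = 75.03 and greater than |16.07 − 58.96| = 42.89.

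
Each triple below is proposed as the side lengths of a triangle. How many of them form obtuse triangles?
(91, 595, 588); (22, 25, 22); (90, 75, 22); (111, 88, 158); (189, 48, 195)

2

(91,595,588): 91²+588² = 354025 = 595² → right
(22,25,22): 22²+22² = 968 > 625 = 25² → acute
(90,75,22): 22²+75² = 6109 < 8100 = 90² → obtuse
(111,88,158): 88²+111² = 20065 < 24964 = 158² → obtuse
(189,48,195): 48²+189² = 38025 = 195² → right
2 of the 5 are obtuse.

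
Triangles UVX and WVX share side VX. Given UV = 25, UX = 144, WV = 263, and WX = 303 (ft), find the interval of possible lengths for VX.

119 < VX < 169

From triangle UVX: |25 − 144| < VX < 25 + 144, i.e. 119 < VX < 169.
From triangle WVX: 40 < VX < 566.
Both must hold, so VX lies in the intersection.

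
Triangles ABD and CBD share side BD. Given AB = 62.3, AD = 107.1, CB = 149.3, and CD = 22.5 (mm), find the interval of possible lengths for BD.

126.8 < BD < 169.4

From triangle ABD: |62.3 − 107.1| < BD < 62.3 + 107.1, i.e. 44.8 < BD < 169.4.
From triangle CBD: 126.8 < BD < 171.8.
Both must hold, so BD lies in the intersection.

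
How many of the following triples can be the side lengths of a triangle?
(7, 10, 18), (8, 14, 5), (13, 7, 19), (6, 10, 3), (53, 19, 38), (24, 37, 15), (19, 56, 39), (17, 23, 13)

(7,10,18): 7+10 ≤ 18 → not valid
(5,8,14): 5+8 ≤ 14 → not valid
(7,13,19): 7+13 > 19 → valid
(3,6,10): 3+6 ≤ 10 → not valid
(19,38,53): 19+38 > 53 → valid
(15,24,37): 15+24 > 37 → valid
(19,39,56): 19+39 > 56 → valid
(13,17,23): 13+17 > 23 → valid
5 of the 8 triples form a triangle.

5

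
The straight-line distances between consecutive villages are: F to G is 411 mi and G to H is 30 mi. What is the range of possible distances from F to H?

381 ≤ FH ≤ 441 mi

By the triangle inequality, |411 − 30| ≤ FH ≤ 411 + 30.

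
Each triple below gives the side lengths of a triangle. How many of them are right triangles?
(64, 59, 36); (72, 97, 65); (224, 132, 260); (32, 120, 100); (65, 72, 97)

(64,59,36): 36²+59² = 4777 > 4096 = 64² → acute
(72,97,65): 65²+72² = 9409 = 97² → right
(224,132,260): 132²+224² = 67600 = 260² → right
(32,120,100): 32²+100² = 11024 < 14400 = 120² → obtuse
(65,72,97): 65²+72² = 9409 = 97² → right
3 of the 5 are right.

3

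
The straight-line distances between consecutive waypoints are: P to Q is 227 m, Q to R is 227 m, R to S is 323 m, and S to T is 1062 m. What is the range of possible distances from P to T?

285 ≤ PT ≤ 1839 m

The maximum is all hops collinear in one direction: 227 + 227 + 323 + 1062 = 1839.
The longest hop is 1062; the others sum to 777. Folding the others back against it leaves at least 1062 − 777 = 285.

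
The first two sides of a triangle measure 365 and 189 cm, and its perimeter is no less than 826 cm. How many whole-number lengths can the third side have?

Triangle inequality: 176 < x < 554. Perimeter ≥ 826 gives x ≥ 826 − 365 − 189 = 272.
So 272 ≤ x < 554; integers 272 through 553: 282 values.

282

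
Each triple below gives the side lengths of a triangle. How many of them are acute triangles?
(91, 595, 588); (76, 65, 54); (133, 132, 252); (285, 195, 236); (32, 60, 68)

2

(91,595,588): 91²+588² = 354025 = 595² → right
(76,65,54): 54²+65² = 7141 > 5776 = 76² → acute
(133,132,252): 132²+133² = 35113 < 63504 = 252² → obtuse
(285,195,236): 195²+236² = 93721 > 81225 = 285² → acute
(32,60,68): 32²+60² = 4624 = 68² → right
2 of the 5 are acute.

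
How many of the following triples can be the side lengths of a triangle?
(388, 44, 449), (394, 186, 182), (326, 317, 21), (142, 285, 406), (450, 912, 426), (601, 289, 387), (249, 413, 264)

(44,388,449): 44+388 ≤ 449 → not valid
(182,186,394): 182+186 ≤ 394 → not valid
(21,317,326): 21+317 > 326 → valid
(142,285,406): 142+285 > 406 → valid
(426,450,912): 426+450 ≤ 912 → not valid
(289,387,601): 289+387 > 601 → valid
(249,264,413): 249+264 > 413 → valid
4 of the 7 triples form a triangle.

4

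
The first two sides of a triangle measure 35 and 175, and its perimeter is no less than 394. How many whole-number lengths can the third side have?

Triangle inequality: 140 < x < 210. Perimeter ≥ 394 gives x ≥ 394 − 35 − 175 = 184.
So 184 ≤ x < 210; integers 184 through 209: 26 values.

26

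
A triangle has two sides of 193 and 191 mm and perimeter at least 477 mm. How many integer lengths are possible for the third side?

Triangle inequality: 2 < x < 384. Perimeter ≥ 477 gives x ≥ 477 − 193 − 191 = 93.
So 93 ≤ x < 384; integers 93 through 383: 291 values.

291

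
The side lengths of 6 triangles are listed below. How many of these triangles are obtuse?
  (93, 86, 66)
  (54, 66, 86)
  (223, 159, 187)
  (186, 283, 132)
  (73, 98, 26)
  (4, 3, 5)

(93,86,66): 66²+86² = 11752 > 8649 = 93² → acute
(54,66,86): 54²+66² = 7272 < 7396 = 86² → obtuse
(223,159,187): 159²+187² = 60250 > 49729 = 223² → acute
(186,283,132): 132²+186² = 52020 < 80089 = 283² → obtuse
(73,98,26): 26²+73² = 6005 < 9604 = 98² → obtuse
(4,3,5): 3²+4² = 25 = 5² → right
3 of the 6 are obtuse.

3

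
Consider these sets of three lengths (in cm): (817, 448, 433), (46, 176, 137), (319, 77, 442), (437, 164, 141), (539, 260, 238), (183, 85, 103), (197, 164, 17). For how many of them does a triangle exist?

3

(433,448,817): 433+448 > 817 → valid
(46,137,176): 46+137 > 176 → valid
(77,319,442): 77+319 ≤ 442 → not valid
(141,164,437): 141+164 ≤ 437 → not valid
(238,260,539): 238+260 ≤ 539 → not valid
(85,103,183): 85+103 > 183 → valid
(17,164,197): 17+164 ≤ 197 → not valid
3 of the 7 triples form a triangle.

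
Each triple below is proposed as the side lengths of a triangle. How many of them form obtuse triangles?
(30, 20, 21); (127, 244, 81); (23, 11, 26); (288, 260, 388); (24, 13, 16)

(30,20,21): 20²+21² = 841 < 900 = 30² → obtuse
(127,244,81): 81+127 ≤ 244, not a triangle
(23,11,26): 11²+23² = 650 < 676 = 26² → obtuse
(288,260,388): 260²+288² = 150544 = 388² → right
(24,13,16): 13²+16² = 425 < 576 = 24² → obtuse
3 of the 5 are obtuse.

3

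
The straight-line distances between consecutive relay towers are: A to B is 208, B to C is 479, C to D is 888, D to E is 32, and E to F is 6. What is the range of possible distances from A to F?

The maximum is all hops collinear in one direction: 208 + 479 + 888 + 32 + 6 = 1613.
The longest hop is 888; the others sum to 725. Folding the others back against it leaves at least 888 − 725 = 163.

163 ≤ AF ≤ 1613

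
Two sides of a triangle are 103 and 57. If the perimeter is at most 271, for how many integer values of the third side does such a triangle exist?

65

Triangle inequality: 46 < x < 160. Perimeter ≤ 271 gives x ≤ 271 − 103 − 57 = 111.
So 46 < x ≤ 111; integers 47 through 111: 65 values.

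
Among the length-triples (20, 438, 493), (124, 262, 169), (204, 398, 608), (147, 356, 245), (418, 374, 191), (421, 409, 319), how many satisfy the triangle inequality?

4

(20,438,493): 20+438 ≤ 493 → not valid
(124,169,262): 124+169 > 262 → valid
(204,398,608): 204+398 ≤ 608 → not valid
(147,245,356): 147+245 > 356 → valid
(191,374,418): 191+374 > 418 → valid
(319,409,421): 319+409 > 421 → valid
4 of the 6 triples form a triangle.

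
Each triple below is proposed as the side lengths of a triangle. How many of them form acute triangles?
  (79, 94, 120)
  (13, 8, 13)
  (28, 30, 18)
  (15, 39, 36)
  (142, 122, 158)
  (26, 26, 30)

(79,94,120): 79²+94² = 15077 > 14400 = 120² → acute
(13,8,13): 8²+13² = 233 > 169 = 13² → acute
(28,30,18): 18²+28² = 1108 > 900 = 30² → acute
(15,39,36): 15²+36² = 1521 = 39² → right
(142,122,158): 122²+142² = 35048 > 24964 = 158² → acute
(26,26,30): 26²+26² = 1352 > 900 = 30² → acute
5 of the 6 are acute.

5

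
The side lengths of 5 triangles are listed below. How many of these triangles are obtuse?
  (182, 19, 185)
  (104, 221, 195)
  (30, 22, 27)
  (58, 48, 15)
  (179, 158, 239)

3

(182,19,185): 19²+182² = 33485 < 34225 = 185² → obtuse
(104,221,195): 104²+195² = 48841 = 221² → right
(30,22,27): 22²+27² = 1213 > 900 = 30² → acute
(58,48,15): 15²+48² = 2529 < 3364 = 58² → obtuse
(179,158,239): 158²+179² = 57005 < 57121 = 239² → obtuse
3 of the 5 are obtuse.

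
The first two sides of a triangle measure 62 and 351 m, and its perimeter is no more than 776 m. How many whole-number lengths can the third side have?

Triangle inequality: 289 < x < 413. Perimeter ≤ 776 gives x ≤ 776 − 62 − 351 = 363.
So 289 < x ≤ 363; integers 290 through 363: 74 values.

74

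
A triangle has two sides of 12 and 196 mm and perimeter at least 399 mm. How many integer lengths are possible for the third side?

Triangle inequality: 184 < x < 208. Perimeter ≥ 399 gives x ≥ 399 − 12 − 196 = 191.
So 191 ≤ x < 208; integers 191 through 207: 17 values.

17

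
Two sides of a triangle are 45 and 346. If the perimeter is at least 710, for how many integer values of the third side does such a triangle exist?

72

Triangle inequality: 301 < x < 391. Perimeter ≥ 710 gives x ≥ 710 − 45 − 346 = 319.
So 319 ≤ x < 391; integers 319 through 390: 72 values.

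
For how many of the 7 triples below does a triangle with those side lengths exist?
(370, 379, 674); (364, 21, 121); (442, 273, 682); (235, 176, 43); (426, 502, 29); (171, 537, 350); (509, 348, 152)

(370,379,674): 370+379 > 674 → valid
(21,121,364): 21+121 ≤ 364 → not valid
(273,442,682): 273+442 > 682 → valid
(43,176,235): 43+176 ≤ 235 → not valid
(29,426,502): 29+426 ≤ 502 → not valid
(171,350,537): 171+350 ≤ 537 → not valid
(152,348,509): 152+348 ≤ 509 → not valid
2 of the 7 triples form a triangle.

2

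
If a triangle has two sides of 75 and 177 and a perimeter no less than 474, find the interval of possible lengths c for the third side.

Triangle inequality alone gives 102 < c < 252.
The perimeter condition gives c ≥ 474 − 75 − 177 = 222.
Intersecting the two: 222 ≤ c < 252.

222 ≤ c < 252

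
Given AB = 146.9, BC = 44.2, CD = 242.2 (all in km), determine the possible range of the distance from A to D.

The maximum is all hops collinear in one direction: 146.9 + 44.2 + 242.2 = 433.3.
The longest hop is 242.2; the others sum to 191.1. Folding the others back against it leaves at least 242.2 − 191.1 = 51.1.

51.1 ≤ AD ≤ 433.3 km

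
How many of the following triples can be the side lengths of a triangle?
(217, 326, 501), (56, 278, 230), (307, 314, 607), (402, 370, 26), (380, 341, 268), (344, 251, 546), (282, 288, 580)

(217,326,501): 217+326 > 501 → valid
(56,230,278): 56+230 > 278 → valid
(307,314,607): 307+314 > 607 → valid
(26,370,402): 26+370 ≤ 402 → not valid
(268,341,380): 268+341 > 380 → valid
(251,344,546): 251+344 > 546 → valid
(282,288,580): 282+288 ≤ 580 → not valid
5 of the 7 triples form a triangle.

5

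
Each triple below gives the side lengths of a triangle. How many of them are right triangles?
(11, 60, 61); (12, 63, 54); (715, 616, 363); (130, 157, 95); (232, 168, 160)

3

(11,60,61): 11²+60² = 3721 = 61² → right
(12,63,54): 12²+54² = 3060 < 3969 = 63² → obtuse
(715,616,363): 363²+616² = 511225 = 715² → right
(130,157,95): 95²+130² = 25925 > 24649 = 157² → acute
(232,168,160): 160²+168² = 53824 = 232² → right
3 of the 5 are right.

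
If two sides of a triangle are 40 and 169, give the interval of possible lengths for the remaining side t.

129 < t < 209

By the triangle inequality, t must be less than 40 + 169 = 209 and greater than |40 − 169| = 129.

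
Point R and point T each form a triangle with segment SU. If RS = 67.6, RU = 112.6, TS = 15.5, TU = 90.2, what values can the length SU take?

74.7 < SU < 105.7

From triangle RSU: |67.6 − 112.6| < SU < 67.6 + 112.6, i.e. 45.0 < SU < 180.2.
From triangle TSU: 74.7 < SU < 105.7.
Both must hold, so SU lies in the intersection.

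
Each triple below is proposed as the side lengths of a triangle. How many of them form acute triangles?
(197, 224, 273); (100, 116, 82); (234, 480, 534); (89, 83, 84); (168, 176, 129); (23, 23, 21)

5

(197,224,273): 197²+224² = 88985 > 74529 = 273² → acute
(100,116,82): 82²+100² = 16724 > 13456 = 116² → acute
(234,480,534): 234²+480² = 285156 = 534² → right
(89,83,84): 83²+84² = 13945 > 7921 = 89² → acute
(168,176,129): 129²+168² = 44865 > 30976 = 176² → acute
(23,23,21): 21²+23² = 970 > 529 = 23² → acute
5 of the 6 are acute.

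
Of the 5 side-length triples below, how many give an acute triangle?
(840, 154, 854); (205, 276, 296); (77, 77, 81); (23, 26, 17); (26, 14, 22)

4

(840,154,854): 154²+840² = 729316 = 854² → right
(205,276,296): 205²+276² = 118201 > 87616 = 296² → acute
(77,77,81): 77²+77² = 11858 > 6561 = 81² → acute
(23,26,17): 17²+23² = 818 > 676 = 26² → acute
(26,14,22): 14²+22² = 680 > 676 = 26² → acute
4 of the 5 are acute.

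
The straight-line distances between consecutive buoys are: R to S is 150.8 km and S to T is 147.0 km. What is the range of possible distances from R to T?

By the triangle inequality, |150.8 − 147.0| ≤ RT ≤ 150.8 + 147.0.

3.8 ≤ RT ≤ 297.8 km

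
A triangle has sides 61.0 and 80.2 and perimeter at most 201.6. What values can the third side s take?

Triangle inequality alone gives 19.2 < s < 141.2.
The perimeter condition gives s ≤ 201.6 − 61.0 − 80.2 = 60.4.
Intersecting the two: 19.2 < s ≤ 60.4.

19.2 < s ≤ 60.4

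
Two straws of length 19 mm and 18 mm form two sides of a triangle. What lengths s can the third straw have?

1 < s < 37

By the triangle inequality, s must be less than 19 + 18 = 37 and greater than |19 − 18| = 1.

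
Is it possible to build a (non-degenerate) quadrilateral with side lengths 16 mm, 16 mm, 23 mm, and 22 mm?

Yes

A quadrilateral exists iff every side is shorter than the sum of the others — equivalently, the longest side is less than the sum of the rest.
Longest side 23 < 54 (sum of the remaining 3), so yes.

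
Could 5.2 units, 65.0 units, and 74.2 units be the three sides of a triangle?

No

The longest side is 74.2, but the other two sum to only 70.2.
70.2 < 74.2, so the triangle inequality fails.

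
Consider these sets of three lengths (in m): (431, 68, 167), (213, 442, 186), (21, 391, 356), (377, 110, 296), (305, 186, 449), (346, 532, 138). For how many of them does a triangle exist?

(68,167,431): 68+167 ≤ 431 → not valid
(186,213,442): 186+213 ≤ 442 → not valid
(21,356,391): 21+356 ≤ 391 → not valid
(110,296,377): 110+296 > 377 → valid
(186,305,449): 186+305 > 449 → valid
(138,346,532): 138+346 ≤ 532 → not valid
2 of the 6 triples form a triangle.

2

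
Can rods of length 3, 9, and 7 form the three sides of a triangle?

Yes

The longest side is 9, and the other two sum to 10.
Since 10 > 9, the triangle inequality holds.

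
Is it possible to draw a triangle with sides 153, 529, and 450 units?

Yes

The longest side is 529, and the other two sum to 603.
Since 603 > 529, the triangle inequality holds.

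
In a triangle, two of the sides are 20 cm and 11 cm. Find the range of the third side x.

9 < x < 31 (cm)

By the triangle inequality, x must be less than 20 + 11 = 31 and greater than |20 − 11| = 9.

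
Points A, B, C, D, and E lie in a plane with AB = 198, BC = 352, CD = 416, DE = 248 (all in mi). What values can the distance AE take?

0 ≤ AE ≤ 1214 mi

The maximum is all hops collinear in one direction: 198 + 352 + 416 + 248 = 1214.
The longest hop is 416; the others sum to 798. Since 416 ≤ 798, the path can fold back on itself completely, so the minimum distance is 0.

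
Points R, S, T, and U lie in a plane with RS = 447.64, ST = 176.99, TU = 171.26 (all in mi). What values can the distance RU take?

99.39 ≤ RU ≤ 795.89 mi

The maximum is all hops collinear in one direction: 447.64 + 176.99 + 171.26 = 795.89.
The longest hop is 447.64; the others sum to 348.25. Folding the others back against it leaves at least 447.64 − 348.25 = 99.39.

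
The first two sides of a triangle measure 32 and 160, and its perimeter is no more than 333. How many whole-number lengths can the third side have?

13

Triangle inequality: 128 < x < 192. Perimeter ≤ 333 gives x ≤ 333 − 32 − 160 = 141.
So 128 < x ≤ 141; integers 129 through 141: 13 values.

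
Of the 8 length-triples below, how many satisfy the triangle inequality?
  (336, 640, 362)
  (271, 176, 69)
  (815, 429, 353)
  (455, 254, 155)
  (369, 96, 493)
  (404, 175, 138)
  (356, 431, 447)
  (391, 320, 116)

(336,362,640): 336+362 > 640 → valid
(69,176,271): 69+176 ≤ 271 → not valid
(353,429,815): 353+429 ≤ 815 → not valid
(155,254,455): 155+254 ≤ 455 → not valid
(96,369,493): 96+369 ≤ 493 → not valid
(138,175,404): 138+175 ≤ 404 → not valid
(356,431,447): 356+431 > 447 → valid
(116,320,391): 116+320 > 391 → valid
3 of the 8 triples form a triangle.

3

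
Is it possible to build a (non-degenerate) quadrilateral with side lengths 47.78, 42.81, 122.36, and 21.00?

For a quadrilateral, each side must be shorter than the sum of the others.
Here the longest side is 122.36, but the remaining 3 sides sum to only 111.59.

No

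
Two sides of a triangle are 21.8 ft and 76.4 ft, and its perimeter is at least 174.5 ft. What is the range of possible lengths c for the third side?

Triangle inequality alone gives 54.6 < c < 98.2.
The perimeter condition gives c ≥ 174.5 − 21.8 − 76.4 = 76.3.
Intersecting the two: 76.3 ≤ c < 98.2.

76.3 ≤ c < 98.2 ft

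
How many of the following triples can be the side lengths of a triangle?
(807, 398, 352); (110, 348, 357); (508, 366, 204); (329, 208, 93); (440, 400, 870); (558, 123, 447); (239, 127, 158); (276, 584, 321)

(352,398,807): 352+398 ≤ 807 → not valid
(110,348,357): 110+348 > 357 → valid
(204,366,508): 204+366 > 508 → valid
(93,208,329): 93+208 ≤ 329 → not valid
(400,440,870): 400+440 ≤ 870 → not valid
(123,447,558): 123+447 > 558 → valid
(127,158,239): 127+158 > 239 → valid
(276,321,584): 276+321 > 584 → valid
5 of the 8 triples form a triangle.

5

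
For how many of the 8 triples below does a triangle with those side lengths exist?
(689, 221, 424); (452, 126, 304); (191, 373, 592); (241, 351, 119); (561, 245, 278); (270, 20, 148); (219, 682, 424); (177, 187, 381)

1

(221,424,689): 221+424 ≤ 689 → not valid
(126,304,452): 126+304 ≤ 452 → not valid
(191,373,592): 191+373 ≤ 592 → not valid
(119,241,351): 119+241 > 351 → valid
(245,278,561): 245+278 ≤ 561 → not valid
(20,148,270): 20+148 ≤ 270 → not valid
(219,424,682): 219+424 ≤ 682 → not valid
(177,187,381): 177+187 ≤ 381 → not valid
1 of the 8 triples forms a triangle.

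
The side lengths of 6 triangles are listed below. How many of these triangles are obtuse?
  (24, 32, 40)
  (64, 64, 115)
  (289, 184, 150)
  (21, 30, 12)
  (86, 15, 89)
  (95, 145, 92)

(24,32,40): 24²+32² = 1600 = 40² → right
(64,64,115): 64²+64² = 8192 < 13225 = 115² → obtuse
(289,184,150): 150²+184² = 56356 < 83521 = 289² → obtuse
(21,30,12): 12²+21² = 585 < 900 = 30² → obtuse
(86,15,89): 15²+86² = 7621 < 7921 = 89² → obtuse
(95,145,92): 92²+95² = 17489 < 21025 = 145² → obtuse
5 of the 6 are obtuse.

5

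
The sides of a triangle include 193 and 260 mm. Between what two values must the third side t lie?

By the triangle inequality, t must be less than 193 + 260 = 453 and greater than |193 − 260| = 67.

67 < t < 453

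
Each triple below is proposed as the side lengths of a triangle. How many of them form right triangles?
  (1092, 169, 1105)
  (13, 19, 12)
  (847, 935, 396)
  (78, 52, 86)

2

(1092,169,1105): 169²+1092² = 1221025 = 1105² → right
(13,19,12): 12²+13² = 313 < 361 = 19² → obtuse
(847,935,396): 396²+847² = 874225 = 935² → right
(78,52,86): 52²+78² = 8788 > 7396 = 86² → acute
2 of the 4 are right.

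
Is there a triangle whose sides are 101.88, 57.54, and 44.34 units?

No

The two shorter sides sum to 101.88, exactly equal to the longest side 101.88.
That gives only a degenerate (flat) triangle — the inequality must be strict.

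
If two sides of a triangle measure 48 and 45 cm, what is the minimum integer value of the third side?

4

The third side must be strictly greater than |48 − 45| = 3.
The smallest integer above 3 is 4.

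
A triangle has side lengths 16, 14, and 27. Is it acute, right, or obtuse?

obtuse

Compare the square of the longest side to the sum of squares of the other two: 14² + 16² = 452 < 729 = 27².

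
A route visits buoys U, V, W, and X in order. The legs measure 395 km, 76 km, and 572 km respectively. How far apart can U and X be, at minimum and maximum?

101 ≤ UX ≤ 1043 km

The maximum is all hops collinear in one direction: 395 + 76 + 572 = 1043.
The longest hop is 572; the others sum to 471. Folding the others back against it leaves at least 572 − 471 = 101.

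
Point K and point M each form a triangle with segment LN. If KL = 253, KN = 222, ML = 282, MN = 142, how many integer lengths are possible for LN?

From triangle KLN: 31 < LN < 475.
From triangle MLN: 140 < LN < 424.
Intersection: 140 < LN < 424, so integers 141 through 423: 283 values.

283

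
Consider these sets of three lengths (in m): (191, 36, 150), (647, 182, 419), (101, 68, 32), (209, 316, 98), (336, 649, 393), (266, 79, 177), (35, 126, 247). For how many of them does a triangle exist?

1

(36,150,191): 36+150 ≤ 191 → not valid
(182,419,647): 182+419 ≤ 647 → not valid
(32,68,101): 32+68 ≤ 101 → not valid
(98,209,316): 98+209 ≤ 316 → not valid
(336,393,649): 336+393 > 649 → valid
(79,177,266): 79+177 ≤ 266 → not valid
(35,126,247): 35+126 ≤ 247 → not valid
1 of the 7 triples forms a triangle.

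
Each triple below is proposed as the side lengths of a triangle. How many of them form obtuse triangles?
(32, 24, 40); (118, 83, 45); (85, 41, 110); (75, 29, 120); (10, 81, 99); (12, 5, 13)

(32,24,40): 24²+32² = 1600 = 40² → right
(118,83,45): 45²+83² = 8914 < 13924 = 118² → obtuse
(85,41,110): 41²+85² = 8906 < 12100 = 110² → obtuse
(75,29,120): 29+75 ≤ 120, not a triangle
(10,81,99): 10+81 ≤ 99, not a triangle
(12,5,13): 5²+12² = 169 = 13² → right
2 of the 6 are obtuse.

2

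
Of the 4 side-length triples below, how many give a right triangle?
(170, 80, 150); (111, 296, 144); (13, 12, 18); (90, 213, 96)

(170,80,150): 80²+150² = 28900 = 170² → right
(111,296,144): 111+144 ≤ 296, not a triangle
(13,12,18): 12²+13² = 313 < 324 = 18² → obtuse
(90,213,96): 90+96 ≤ 213, not a triangle
1 of the 4 is right.

1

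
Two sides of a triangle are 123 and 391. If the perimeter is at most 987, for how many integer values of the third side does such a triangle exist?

205

Triangle inequality: 268 < x < 514. Perimeter ≤ 987 gives x ≤ 987 − 123 − 391 = 473.
So 268 < x ≤ 473; integers 269 through 473: 205 values.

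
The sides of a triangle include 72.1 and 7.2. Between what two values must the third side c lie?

64.9 < c < 79.3

By the triangle inequality, c must be less than 72.1 + 7.2 = 79.3 and greater than |72.1 − 7.2| = 64.9.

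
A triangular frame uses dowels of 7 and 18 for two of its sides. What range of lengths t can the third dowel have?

11 < t < 25

By the triangle inequality, t must be less than 7 + 18 = 25 and greater than |7 − 18| = 11.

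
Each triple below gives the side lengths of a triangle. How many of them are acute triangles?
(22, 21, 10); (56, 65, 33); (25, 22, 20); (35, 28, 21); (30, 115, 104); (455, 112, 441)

(22,21,10): 10²+21² = 541 > 484 = 22² → acute
(56,65,33): 33²+56² = 4225 = 65² → right
(25,22,20): 20²+22² = 884 > 625 = 25² → acute
(35,28,21): 21²+28² = 1225 = 35² → right
(30,115,104): 30²+104² = 11716 < 13225 = 115² → obtuse
(455,112,441): 112²+441² = 207025 = 455² → right
2 of the 6 are acute.

2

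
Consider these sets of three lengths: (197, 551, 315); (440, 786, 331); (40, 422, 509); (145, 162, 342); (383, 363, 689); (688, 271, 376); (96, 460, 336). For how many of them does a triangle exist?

1

(197,315,551): 197+315 ≤ 551 → not valid
(331,440,786): 331+440 ≤ 786 → not valid
(40,422,509): 40+422 ≤ 509 → not valid
(145,162,342): 145+162 ≤ 342 → not valid
(363,383,689): 363+383 > 689 → valid
(271,376,688): 271+376 ≤ 688 → not valid
(96,336,460): 96+336 ≤ 460 → not valid
1 of the 7 triples forms a triangle.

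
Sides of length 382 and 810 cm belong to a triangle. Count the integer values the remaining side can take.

The third side lies in the open interval (428, 1192).
Integers from 429 to 1191 inclusive: 1191 − 429 + 1 = 763.

763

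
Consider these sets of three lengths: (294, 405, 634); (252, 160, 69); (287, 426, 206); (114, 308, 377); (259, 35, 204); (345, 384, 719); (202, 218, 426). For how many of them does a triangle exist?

(294,405,634): 294+405 > 634 → valid
(69,160,252): 69+160 ≤ 252 → not valid
(206,287,426): 206+287 > 426 → valid
(114,308,377): 114+308 > 377 → valid
(35,204,259): 35+204 ≤ 259 → not valid
(345,384,719): 345+384 > 719 → valid
(202,218,426): 202+218 ≤ 426 → not valid
4 of the 7 triples form a triangle.

4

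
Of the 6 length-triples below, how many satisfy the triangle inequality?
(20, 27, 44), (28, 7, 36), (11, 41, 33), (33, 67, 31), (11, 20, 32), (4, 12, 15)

(20,27,44): 20+27 > 44 → valid
(7,28,36): 7+28 ≤ 36 → not valid
(11,33,41): 11+33 > 41 → valid
(31,33,67): 31+33 ≤ 67 → not valid
(11,20,32): 11+20 ≤ 32 → not valid
(4,12,15): 4+12 > 15 → valid
3 of the 6 triples form a triangle.

3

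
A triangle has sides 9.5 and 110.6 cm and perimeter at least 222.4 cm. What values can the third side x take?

Triangle inequality alone gives 101.1 < x < 120.1.
The perimeter condition gives x ≥ 222.4 − 9.5 − 110.6 = 102.3.
Intersecting the two: 102.3 ≤ x < 120.1.

102.3 ≤ x < 120.1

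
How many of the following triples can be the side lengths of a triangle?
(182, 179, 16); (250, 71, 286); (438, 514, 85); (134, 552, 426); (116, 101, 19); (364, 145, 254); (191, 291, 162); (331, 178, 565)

(16,179,182): 16+179 > 182 → valid
(71,250,286): 71+250 > 286 → valid
(85,438,514): 85+438 > 514 → valid
(134,426,552): 134+426 > 552 → valid
(19,101,116): 19+101 > 116 → valid
(145,254,364): 145+254 > 364 → valid
(162,191,291): 162+191 > 291 → valid
(178,331,565): 178+331 ≤ 565 → not valid
7 of the 8 triples form a triangle.

7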